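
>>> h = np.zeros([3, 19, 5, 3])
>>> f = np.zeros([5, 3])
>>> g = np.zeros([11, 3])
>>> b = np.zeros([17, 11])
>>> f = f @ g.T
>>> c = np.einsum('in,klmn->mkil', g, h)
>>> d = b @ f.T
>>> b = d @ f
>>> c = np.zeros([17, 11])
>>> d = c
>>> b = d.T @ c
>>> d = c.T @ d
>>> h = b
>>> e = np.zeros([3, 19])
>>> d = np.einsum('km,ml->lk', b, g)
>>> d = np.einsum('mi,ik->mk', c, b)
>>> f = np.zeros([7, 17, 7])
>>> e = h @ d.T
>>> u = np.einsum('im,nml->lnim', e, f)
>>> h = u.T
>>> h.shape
(17, 11, 7, 7)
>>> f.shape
(7, 17, 7)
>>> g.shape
(11, 3)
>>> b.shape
(11, 11)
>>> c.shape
(17, 11)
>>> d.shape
(17, 11)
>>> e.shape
(11, 17)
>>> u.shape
(7, 7, 11, 17)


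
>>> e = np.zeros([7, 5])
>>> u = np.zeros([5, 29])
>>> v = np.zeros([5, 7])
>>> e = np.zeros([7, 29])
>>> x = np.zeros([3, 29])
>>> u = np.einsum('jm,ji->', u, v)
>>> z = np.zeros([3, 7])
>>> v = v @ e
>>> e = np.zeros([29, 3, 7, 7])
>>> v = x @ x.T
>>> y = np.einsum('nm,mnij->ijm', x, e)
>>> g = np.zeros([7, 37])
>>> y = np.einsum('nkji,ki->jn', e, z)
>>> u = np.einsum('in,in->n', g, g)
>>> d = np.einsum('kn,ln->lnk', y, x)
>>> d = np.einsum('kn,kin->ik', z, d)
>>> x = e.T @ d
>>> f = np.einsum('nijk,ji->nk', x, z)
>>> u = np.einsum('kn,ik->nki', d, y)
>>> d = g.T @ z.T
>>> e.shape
(29, 3, 7, 7)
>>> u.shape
(3, 29, 7)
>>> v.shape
(3, 3)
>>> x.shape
(7, 7, 3, 3)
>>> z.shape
(3, 7)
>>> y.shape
(7, 29)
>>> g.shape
(7, 37)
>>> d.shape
(37, 3)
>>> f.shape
(7, 3)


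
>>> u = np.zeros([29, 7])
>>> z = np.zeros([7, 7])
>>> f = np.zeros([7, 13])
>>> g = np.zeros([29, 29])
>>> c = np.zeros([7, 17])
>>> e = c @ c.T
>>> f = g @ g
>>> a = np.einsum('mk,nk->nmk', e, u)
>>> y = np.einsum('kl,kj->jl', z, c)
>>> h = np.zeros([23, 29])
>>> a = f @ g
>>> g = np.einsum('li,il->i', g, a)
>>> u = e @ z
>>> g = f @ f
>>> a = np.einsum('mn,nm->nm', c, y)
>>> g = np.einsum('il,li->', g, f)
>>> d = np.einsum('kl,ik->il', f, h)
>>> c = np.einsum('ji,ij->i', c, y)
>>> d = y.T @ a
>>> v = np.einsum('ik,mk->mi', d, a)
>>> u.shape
(7, 7)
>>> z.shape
(7, 7)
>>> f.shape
(29, 29)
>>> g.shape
()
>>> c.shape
(17,)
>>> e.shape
(7, 7)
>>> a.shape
(17, 7)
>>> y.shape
(17, 7)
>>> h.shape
(23, 29)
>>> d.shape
(7, 7)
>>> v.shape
(17, 7)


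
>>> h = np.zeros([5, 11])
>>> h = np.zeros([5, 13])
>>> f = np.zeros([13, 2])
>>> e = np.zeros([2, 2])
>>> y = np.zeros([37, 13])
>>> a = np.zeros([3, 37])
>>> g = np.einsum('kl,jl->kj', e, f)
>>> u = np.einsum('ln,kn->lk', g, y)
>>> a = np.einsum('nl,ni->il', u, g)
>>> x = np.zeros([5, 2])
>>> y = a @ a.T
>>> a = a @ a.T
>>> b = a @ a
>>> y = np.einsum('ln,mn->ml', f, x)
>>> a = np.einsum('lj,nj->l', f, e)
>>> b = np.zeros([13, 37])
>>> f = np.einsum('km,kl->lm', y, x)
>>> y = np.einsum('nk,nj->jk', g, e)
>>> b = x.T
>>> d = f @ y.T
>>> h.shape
(5, 13)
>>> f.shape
(2, 13)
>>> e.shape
(2, 2)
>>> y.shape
(2, 13)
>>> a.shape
(13,)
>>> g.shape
(2, 13)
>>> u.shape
(2, 37)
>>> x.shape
(5, 2)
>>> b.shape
(2, 5)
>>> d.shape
(2, 2)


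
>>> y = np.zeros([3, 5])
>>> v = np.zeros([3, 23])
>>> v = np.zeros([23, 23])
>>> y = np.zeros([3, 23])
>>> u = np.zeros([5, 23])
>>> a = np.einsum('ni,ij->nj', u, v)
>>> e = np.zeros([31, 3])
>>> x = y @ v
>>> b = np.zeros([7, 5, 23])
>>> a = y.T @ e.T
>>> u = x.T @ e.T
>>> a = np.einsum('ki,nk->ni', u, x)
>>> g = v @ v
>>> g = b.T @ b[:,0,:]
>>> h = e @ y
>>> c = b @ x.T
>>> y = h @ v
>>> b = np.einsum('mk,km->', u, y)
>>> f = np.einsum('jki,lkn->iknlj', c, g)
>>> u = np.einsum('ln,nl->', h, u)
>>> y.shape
(31, 23)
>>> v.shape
(23, 23)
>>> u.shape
()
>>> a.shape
(3, 31)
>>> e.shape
(31, 3)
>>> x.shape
(3, 23)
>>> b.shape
()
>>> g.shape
(23, 5, 23)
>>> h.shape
(31, 23)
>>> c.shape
(7, 5, 3)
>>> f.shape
(3, 5, 23, 23, 7)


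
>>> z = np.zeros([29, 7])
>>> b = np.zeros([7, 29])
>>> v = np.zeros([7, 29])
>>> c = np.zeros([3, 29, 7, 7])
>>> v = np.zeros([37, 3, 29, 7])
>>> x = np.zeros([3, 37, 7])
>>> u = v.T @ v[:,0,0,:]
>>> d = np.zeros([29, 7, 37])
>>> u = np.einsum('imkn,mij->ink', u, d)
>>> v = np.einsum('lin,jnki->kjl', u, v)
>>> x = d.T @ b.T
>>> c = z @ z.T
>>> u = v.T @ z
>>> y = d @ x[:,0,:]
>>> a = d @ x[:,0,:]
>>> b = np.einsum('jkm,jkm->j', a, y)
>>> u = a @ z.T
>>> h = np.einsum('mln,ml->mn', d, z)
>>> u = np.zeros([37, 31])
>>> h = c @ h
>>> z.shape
(29, 7)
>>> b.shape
(29,)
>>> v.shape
(29, 37, 7)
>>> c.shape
(29, 29)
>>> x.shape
(37, 7, 7)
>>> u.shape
(37, 31)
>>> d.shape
(29, 7, 37)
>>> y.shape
(29, 7, 7)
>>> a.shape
(29, 7, 7)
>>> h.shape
(29, 37)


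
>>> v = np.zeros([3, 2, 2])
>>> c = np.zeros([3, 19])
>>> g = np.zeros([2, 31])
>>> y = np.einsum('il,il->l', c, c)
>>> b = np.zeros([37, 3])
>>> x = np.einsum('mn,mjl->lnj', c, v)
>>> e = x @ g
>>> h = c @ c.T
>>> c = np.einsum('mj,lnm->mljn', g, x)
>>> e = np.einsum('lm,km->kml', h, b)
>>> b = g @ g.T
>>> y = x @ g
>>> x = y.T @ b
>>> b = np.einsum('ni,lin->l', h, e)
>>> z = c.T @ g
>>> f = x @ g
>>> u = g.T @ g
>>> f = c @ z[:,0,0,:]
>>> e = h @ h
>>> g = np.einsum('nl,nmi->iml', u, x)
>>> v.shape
(3, 2, 2)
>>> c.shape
(2, 2, 31, 19)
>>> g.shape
(2, 19, 31)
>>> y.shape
(2, 19, 31)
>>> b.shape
(37,)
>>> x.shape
(31, 19, 2)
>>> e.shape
(3, 3)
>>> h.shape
(3, 3)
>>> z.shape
(19, 31, 2, 31)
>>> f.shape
(2, 2, 31, 31)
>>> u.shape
(31, 31)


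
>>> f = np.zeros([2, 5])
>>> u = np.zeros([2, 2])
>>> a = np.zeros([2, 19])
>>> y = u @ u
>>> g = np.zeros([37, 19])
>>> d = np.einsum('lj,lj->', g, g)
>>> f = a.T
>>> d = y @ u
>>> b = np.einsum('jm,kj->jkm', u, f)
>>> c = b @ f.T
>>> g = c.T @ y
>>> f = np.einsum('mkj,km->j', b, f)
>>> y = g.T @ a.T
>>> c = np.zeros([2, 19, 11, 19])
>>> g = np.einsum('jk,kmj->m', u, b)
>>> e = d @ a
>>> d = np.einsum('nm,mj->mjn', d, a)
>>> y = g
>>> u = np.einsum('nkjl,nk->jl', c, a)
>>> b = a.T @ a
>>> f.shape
(2,)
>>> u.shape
(11, 19)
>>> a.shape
(2, 19)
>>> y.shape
(19,)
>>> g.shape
(19,)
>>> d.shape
(2, 19, 2)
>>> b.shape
(19, 19)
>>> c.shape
(2, 19, 11, 19)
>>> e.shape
(2, 19)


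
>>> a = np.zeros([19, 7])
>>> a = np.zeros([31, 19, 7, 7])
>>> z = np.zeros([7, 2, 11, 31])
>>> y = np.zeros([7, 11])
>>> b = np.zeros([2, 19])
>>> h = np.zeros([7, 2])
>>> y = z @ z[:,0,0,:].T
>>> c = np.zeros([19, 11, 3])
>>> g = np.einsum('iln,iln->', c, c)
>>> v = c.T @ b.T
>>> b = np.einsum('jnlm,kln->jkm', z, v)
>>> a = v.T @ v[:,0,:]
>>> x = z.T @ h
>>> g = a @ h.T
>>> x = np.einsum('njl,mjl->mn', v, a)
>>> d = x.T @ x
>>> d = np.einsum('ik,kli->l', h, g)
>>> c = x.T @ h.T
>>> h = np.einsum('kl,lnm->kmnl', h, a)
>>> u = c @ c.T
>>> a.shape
(2, 11, 2)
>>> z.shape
(7, 2, 11, 31)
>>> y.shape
(7, 2, 11, 7)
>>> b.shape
(7, 3, 31)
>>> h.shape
(7, 2, 11, 2)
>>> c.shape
(3, 7)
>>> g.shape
(2, 11, 7)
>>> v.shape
(3, 11, 2)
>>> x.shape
(2, 3)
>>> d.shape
(11,)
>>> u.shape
(3, 3)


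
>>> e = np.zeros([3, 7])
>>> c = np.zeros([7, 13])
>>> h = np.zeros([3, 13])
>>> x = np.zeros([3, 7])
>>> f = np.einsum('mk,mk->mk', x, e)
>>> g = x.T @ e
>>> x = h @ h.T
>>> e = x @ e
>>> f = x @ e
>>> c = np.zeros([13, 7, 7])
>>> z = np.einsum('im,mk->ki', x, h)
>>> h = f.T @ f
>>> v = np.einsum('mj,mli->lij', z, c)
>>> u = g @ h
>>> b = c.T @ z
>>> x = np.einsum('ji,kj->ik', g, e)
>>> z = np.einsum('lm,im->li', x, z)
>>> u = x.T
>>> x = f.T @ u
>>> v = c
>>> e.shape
(3, 7)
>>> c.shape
(13, 7, 7)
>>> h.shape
(7, 7)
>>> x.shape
(7, 7)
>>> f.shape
(3, 7)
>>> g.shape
(7, 7)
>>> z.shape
(7, 13)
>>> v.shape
(13, 7, 7)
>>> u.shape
(3, 7)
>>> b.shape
(7, 7, 3)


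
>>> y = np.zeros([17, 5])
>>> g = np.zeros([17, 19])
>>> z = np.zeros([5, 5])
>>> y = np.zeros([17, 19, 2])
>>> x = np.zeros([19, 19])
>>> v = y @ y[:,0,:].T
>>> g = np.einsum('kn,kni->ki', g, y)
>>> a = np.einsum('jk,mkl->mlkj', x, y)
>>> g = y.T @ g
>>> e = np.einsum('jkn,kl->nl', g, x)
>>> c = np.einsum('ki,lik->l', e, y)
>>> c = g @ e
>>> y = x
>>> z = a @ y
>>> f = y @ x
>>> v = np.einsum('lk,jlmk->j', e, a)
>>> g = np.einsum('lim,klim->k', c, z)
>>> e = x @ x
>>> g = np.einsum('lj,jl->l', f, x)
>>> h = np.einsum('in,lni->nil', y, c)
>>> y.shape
(19, 19)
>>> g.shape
(19,)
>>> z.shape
(17, 2, 19, 19)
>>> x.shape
(19, 19)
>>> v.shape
(17,)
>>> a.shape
(17, 2, 19, 19)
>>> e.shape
(19, 19)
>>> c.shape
(2, 19, 19)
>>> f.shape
(19, 19)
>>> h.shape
(19, 19, 2)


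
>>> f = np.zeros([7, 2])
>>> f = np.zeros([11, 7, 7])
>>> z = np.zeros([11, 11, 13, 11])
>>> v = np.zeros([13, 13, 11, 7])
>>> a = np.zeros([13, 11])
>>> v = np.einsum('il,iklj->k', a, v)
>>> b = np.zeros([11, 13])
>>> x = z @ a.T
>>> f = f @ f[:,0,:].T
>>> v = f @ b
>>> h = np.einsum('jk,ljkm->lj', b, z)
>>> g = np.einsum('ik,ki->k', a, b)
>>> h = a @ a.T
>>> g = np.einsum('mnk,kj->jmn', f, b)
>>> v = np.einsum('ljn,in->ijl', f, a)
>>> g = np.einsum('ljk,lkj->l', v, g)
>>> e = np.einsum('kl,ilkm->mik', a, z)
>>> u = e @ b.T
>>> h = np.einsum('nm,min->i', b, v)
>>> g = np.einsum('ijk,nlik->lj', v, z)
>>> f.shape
(11, 7, 11)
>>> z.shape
(11, 11, 13, 11)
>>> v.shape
(13, 7, 11)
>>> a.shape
(13, 11)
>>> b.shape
(11, 13)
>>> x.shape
(11, 11, 13, 13)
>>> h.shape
(7,)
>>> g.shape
(11, 7)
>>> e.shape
(11, 11, 13)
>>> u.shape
(11, 11, 11)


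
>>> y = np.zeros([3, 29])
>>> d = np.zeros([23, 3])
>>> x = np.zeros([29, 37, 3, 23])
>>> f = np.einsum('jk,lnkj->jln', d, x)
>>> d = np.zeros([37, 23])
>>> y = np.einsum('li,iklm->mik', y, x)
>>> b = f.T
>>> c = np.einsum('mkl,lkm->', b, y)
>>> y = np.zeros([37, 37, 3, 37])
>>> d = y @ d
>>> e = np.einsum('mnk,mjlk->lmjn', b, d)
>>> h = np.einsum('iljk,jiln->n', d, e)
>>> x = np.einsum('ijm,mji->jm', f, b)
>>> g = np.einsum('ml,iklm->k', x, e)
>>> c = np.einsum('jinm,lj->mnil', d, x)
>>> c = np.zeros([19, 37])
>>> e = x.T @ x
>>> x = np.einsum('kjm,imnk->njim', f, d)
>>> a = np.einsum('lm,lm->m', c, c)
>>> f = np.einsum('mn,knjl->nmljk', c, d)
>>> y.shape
(37, 37, 3, 37)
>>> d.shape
(37, 37, 3, 23)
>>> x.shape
(3, 29, 37, 37)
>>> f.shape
(37, 19, 23, 3, 37)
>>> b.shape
(37, 29, 23)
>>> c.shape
(19, 37)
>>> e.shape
(37, 37)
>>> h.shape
(29,)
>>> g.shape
(37,)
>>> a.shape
(37,)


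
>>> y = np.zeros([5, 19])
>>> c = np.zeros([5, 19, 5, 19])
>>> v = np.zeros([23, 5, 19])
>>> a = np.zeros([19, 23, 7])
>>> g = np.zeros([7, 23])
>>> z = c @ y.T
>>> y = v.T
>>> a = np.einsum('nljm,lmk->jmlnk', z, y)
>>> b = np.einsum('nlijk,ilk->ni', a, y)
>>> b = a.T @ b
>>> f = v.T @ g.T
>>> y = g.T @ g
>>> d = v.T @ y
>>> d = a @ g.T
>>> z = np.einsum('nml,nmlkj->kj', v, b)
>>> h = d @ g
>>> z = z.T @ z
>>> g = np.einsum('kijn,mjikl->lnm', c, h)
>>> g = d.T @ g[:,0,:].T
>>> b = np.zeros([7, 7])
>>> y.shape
(23, 23)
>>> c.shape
(5, 19, 5, 19)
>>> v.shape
(23, 5, 19)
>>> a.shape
(5, 5, 19, 5, 23)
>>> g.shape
(7, 5, 19, 5, 23)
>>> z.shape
(19, 19)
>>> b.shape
(7, 7)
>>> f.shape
(19, 5, 7)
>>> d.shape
(5, 5, 19, 5, 7)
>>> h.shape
(5, 5, 19, 5, 23)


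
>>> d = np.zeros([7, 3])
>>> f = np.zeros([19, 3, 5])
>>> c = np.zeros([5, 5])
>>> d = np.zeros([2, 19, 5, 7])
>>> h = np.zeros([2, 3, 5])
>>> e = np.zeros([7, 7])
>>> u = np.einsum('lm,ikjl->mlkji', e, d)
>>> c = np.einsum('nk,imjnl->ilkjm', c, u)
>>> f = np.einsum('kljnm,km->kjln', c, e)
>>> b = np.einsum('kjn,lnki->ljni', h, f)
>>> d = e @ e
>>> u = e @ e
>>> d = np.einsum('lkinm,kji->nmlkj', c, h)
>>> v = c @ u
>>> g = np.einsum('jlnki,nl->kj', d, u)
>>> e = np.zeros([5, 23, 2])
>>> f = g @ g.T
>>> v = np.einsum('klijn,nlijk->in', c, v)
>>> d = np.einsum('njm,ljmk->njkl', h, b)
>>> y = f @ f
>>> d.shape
(2, 3, 19, 7)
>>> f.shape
(2, 2)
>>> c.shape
(7, 2, 5, 19, 7)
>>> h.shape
(2, 3, 5)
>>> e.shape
(5, 23, 2)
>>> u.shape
(7, 7)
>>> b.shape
(7, 3, 5, 19)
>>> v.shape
(5, 7)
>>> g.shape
(2, 19)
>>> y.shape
(2, 2)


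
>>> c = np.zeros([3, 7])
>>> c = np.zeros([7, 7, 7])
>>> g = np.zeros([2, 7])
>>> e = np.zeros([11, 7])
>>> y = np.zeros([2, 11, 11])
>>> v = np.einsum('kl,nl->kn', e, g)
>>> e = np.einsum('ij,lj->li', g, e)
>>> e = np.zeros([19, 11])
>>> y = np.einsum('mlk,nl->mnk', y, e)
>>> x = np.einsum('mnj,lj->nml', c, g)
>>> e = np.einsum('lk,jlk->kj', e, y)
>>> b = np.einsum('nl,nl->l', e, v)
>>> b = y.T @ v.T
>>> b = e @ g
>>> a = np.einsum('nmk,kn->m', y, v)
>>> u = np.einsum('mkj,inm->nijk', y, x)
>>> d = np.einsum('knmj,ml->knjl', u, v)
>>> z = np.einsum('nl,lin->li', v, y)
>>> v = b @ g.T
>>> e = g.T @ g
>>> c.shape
(7, 7, 7)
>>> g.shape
(2, 7)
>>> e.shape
(7, 7)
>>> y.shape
(2, 19, 11)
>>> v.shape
(11, 2)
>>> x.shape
(7, 7, 2)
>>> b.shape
(11, 7)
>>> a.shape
(19,)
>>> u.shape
(7, 7, 11, 19)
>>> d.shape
(7, 7, 19, 2)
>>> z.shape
(2, 19)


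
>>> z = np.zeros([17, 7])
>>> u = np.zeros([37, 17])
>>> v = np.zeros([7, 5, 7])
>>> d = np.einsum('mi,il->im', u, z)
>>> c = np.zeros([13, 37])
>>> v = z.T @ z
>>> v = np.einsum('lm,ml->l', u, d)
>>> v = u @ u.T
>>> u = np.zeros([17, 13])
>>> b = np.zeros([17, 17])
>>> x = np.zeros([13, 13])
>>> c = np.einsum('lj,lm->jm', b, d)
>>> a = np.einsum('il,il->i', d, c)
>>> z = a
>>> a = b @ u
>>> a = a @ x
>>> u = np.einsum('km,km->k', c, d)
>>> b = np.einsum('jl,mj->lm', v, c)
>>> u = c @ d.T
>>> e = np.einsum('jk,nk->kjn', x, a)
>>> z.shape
(17,)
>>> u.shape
(17, 17)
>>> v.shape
(37, 37)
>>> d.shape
(17, 37)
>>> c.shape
(17, 37)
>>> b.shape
(37, 17)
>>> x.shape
(13, 13)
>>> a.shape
(17, 13)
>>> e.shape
(13, 13, 17)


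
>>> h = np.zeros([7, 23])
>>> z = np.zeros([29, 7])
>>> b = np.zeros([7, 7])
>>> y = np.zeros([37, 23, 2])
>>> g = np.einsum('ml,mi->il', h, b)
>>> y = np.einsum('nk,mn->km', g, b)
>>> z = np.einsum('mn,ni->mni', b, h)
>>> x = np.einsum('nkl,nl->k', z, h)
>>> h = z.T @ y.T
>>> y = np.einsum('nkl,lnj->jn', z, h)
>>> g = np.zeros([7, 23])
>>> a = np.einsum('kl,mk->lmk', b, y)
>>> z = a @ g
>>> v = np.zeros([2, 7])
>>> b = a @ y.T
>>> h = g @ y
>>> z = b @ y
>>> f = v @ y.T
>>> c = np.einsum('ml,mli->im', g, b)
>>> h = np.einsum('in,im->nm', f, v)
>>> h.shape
(23, 7)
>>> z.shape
(7, 23, 7)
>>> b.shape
(7, 23, 23)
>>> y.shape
(23, 7)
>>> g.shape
(7, 23)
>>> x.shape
(7,)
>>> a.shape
(7, 23, 7)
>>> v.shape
(2, 7)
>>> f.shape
(2, 23)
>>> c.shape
(23, 7)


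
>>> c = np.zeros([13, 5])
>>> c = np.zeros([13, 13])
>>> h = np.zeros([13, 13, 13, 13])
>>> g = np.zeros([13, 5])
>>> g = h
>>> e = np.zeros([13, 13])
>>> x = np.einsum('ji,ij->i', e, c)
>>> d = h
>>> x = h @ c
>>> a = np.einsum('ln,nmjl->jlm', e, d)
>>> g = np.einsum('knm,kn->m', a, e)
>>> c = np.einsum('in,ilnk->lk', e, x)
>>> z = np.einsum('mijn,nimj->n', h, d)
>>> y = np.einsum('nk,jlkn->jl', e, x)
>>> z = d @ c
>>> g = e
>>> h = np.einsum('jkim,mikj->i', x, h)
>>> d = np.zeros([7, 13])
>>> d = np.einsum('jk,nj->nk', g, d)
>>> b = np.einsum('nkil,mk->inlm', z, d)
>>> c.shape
(13, 13)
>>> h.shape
(13,)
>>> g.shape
(13, 13)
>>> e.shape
(13, 13)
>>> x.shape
(13, 13, 13, 13)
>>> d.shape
(7, 13)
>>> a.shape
(13, 13, 13)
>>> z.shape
(13, 13, 13, 13)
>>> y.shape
(13, 13)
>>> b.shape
(13, 13, 13, 7)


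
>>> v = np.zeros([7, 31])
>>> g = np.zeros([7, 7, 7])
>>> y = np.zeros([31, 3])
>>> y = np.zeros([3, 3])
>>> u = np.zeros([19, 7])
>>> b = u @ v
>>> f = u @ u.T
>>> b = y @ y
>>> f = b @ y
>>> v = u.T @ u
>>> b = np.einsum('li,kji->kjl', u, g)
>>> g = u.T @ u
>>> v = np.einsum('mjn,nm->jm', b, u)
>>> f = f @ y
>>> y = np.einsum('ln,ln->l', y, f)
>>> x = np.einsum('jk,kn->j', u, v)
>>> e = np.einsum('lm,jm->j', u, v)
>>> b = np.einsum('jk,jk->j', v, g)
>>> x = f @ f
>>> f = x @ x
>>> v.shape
(7, 7)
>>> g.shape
(7, 7)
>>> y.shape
(3,)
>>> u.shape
(19, 7)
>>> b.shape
(7,)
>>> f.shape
(3, 3)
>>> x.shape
(3, 3)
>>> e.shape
(7,)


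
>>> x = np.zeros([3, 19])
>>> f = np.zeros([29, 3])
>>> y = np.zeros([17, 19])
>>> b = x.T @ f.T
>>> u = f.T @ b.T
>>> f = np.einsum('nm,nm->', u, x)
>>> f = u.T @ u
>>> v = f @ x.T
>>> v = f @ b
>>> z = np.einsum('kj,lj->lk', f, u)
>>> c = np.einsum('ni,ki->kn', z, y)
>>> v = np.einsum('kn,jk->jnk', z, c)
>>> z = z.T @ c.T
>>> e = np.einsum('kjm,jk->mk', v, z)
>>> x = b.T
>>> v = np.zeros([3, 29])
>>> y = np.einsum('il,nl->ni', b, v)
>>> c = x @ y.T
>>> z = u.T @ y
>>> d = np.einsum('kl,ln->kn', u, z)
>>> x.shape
(29, 19)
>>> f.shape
(19, 19)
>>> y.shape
(3, 19)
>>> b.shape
(19, 29)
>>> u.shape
(3, 19)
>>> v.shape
(3, 29)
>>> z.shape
(19, 19)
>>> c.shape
(29, 3)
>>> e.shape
(3, 17)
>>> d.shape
(3, 19)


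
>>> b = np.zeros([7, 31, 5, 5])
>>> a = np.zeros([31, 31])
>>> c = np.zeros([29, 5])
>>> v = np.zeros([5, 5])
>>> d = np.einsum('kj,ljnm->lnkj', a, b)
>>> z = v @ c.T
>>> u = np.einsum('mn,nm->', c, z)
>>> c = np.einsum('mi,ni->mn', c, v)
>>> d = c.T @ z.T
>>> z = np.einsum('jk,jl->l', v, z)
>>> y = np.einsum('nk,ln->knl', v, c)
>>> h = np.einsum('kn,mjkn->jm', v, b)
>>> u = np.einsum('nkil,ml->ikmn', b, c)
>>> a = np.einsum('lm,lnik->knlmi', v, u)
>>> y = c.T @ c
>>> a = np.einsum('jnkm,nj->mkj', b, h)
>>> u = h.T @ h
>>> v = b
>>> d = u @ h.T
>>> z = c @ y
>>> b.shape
(7, 31, 5, 5)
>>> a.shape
(5, 5, 7)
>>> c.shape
(29, 5)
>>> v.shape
(7, 31, 5, 5)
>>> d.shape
(7, 31)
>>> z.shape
(29, 5)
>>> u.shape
(7, 7)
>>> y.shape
(5, 5)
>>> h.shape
(31, 7)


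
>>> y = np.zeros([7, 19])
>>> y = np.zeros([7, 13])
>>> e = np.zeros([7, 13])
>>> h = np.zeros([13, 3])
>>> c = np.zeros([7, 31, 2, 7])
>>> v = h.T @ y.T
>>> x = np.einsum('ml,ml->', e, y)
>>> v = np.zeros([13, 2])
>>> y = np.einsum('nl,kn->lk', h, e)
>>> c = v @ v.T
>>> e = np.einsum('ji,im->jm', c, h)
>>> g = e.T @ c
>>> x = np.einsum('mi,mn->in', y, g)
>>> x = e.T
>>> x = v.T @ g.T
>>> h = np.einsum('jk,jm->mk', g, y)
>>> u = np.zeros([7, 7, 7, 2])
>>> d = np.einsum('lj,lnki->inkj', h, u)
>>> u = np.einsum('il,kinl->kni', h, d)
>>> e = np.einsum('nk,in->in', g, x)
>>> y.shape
(3, 7)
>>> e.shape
(2, 3)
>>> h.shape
(7, 13)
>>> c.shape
(13, 13)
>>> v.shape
(13, 2)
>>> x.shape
(2, 3)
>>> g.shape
(3, 13)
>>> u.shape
(2, 7, 7)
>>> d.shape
(2, 7, 7, 13)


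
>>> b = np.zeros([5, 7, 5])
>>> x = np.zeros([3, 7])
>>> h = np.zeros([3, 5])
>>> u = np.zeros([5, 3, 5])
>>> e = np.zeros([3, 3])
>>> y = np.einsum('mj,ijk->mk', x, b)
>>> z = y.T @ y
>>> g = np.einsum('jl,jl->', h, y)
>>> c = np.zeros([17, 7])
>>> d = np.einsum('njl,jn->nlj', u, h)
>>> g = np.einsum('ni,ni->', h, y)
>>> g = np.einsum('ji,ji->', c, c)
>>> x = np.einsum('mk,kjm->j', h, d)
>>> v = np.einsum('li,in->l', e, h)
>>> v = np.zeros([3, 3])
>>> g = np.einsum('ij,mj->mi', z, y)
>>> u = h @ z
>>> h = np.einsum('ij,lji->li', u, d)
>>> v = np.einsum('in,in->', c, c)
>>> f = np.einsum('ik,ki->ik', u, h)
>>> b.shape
(5, 7, 5)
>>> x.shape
(5,)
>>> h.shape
(5, 3)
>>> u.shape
(3, 5)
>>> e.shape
(3, 3)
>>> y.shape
(3, 5)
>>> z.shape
(5, 5)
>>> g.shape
(3, 5)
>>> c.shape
(17, 7)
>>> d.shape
(5, 5, 3)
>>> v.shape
()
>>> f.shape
(3, 5)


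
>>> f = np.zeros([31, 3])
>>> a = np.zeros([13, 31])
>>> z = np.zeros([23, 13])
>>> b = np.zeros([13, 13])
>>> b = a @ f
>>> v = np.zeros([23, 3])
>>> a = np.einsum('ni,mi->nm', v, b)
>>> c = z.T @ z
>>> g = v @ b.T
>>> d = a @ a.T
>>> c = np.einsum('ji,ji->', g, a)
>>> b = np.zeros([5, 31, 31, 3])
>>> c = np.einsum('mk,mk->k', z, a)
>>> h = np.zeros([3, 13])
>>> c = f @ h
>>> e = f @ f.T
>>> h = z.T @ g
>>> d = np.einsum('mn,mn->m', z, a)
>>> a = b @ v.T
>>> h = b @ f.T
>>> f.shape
(31, 3)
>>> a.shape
(5, 31, 31, 23)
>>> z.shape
(23, 13)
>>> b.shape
(5, 31, 31, 3)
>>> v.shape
(23, 3)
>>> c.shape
(31, 13)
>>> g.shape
(23, 13)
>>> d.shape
(23,)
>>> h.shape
(5, 31, 31, 31)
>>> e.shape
(31, 31)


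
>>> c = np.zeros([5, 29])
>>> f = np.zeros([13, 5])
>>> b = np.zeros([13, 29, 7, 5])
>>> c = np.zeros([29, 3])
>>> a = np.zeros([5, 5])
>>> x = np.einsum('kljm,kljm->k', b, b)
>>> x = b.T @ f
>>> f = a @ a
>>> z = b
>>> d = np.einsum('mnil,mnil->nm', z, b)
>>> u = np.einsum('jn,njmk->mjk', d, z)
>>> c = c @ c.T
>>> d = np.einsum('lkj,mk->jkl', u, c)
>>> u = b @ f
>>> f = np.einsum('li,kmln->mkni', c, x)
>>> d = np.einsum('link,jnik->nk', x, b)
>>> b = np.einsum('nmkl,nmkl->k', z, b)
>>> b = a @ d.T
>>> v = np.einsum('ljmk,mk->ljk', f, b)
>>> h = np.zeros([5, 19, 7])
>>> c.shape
(29, 29)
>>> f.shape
(7, 5, 5, 29)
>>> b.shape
(5, 29)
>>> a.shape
(5, 5)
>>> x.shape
(5, 7, 29, 5)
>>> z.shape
(13, 29, 7, 5)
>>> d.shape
(29, 5)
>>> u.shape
(13, 29, 7, 5)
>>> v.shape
(7, 5, 29)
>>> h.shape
(5, 19, 7)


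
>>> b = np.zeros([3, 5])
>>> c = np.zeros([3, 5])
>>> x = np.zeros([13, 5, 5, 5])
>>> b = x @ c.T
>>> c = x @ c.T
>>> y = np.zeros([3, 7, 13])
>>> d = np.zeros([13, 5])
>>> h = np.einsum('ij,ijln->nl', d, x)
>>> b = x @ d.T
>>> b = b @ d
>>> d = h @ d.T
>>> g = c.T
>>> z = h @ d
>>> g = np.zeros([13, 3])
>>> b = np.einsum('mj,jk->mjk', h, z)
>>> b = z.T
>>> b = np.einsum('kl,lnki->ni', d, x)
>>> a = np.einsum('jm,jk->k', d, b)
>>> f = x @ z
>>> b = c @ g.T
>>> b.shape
(13, 5, 5, 13)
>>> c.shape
(13, 5, 5, 3)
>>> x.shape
(13, 5, 5, 5)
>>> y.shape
(3, 7, 13)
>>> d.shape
(5, 13)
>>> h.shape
(5, 5)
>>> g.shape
(13, 3)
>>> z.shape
(5, 13)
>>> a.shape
(5,)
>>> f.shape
(13, 5, 5, 13)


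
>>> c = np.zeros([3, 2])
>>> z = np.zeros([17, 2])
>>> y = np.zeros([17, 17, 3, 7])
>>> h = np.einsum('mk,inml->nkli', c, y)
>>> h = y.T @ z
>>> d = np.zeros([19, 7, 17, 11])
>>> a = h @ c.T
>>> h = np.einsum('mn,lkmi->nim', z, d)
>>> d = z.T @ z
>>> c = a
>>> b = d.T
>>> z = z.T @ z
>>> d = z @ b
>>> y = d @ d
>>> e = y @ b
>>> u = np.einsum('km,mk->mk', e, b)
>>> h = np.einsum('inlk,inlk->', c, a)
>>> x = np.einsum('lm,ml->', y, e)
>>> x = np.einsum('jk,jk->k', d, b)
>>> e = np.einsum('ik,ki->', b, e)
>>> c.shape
(7, 3, 17, 3)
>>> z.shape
(2, 2)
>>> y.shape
(2, 2)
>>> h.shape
()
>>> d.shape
(2, 2)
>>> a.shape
(7, 3, 17, 3)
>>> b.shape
(2, 2)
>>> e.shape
()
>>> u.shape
(2, 2)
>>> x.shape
(2,)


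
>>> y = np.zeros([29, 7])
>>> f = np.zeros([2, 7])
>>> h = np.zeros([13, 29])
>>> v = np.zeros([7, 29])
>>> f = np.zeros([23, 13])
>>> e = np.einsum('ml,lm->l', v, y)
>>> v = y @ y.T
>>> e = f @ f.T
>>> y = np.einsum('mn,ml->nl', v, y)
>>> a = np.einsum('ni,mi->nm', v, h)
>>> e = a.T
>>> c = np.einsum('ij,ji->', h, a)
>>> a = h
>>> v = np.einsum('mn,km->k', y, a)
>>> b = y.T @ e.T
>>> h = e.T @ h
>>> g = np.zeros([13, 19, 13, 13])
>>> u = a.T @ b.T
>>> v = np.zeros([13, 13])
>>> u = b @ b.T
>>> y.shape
(29, 7)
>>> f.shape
(23, 13)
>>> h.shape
(29, 29)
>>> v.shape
(13, 13)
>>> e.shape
(13, 29)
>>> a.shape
(13, 29)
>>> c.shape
()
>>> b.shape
(7, 13)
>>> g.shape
(13, 19, 13, 13)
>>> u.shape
(7, 7)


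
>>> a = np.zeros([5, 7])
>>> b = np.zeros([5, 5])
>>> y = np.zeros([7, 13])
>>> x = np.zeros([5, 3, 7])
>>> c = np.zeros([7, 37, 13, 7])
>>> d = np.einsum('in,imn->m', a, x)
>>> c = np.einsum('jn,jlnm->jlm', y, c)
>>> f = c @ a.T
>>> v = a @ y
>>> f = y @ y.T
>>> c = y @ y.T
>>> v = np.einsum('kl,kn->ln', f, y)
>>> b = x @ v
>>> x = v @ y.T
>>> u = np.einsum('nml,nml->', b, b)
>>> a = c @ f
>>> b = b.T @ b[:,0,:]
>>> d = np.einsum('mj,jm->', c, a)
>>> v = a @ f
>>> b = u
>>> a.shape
(7, 7)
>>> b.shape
()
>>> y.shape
(7, 13)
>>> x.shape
(7, 7)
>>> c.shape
(7, 7)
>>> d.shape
()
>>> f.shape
(7, 7)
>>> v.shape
(7, 7)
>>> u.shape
()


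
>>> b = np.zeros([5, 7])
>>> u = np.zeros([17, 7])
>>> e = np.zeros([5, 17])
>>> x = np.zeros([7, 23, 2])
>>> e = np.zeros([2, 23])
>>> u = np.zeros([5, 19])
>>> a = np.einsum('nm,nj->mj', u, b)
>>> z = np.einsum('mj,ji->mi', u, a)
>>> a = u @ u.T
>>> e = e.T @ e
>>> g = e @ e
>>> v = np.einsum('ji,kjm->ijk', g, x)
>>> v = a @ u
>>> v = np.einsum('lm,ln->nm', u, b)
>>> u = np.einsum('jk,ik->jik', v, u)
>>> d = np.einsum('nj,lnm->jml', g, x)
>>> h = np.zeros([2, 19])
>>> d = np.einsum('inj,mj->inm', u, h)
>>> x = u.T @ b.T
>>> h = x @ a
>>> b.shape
(5, 7)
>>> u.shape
(7, 5, 19)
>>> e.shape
(23, 23)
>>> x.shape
(19, 5, 5)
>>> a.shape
(5, 5)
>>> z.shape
(5, 7)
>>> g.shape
(23, 23)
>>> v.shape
(7, 19)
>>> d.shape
(7, 5, 2)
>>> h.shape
(19, 5, 5)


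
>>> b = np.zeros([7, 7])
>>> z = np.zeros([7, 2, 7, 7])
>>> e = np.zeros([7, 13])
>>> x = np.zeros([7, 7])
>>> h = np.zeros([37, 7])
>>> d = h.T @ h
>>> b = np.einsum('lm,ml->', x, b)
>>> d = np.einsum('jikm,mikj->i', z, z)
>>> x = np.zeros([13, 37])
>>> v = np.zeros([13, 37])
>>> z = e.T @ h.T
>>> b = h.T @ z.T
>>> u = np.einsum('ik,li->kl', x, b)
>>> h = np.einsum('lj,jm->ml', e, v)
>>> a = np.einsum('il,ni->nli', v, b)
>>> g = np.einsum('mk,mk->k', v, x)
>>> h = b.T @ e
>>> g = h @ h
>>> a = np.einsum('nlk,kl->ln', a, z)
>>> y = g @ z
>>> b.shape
(7, 13)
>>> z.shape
(13, 37)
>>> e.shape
(7, 13)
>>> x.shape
(13, 37)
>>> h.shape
(13, 13)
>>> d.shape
(2,)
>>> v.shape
(13, 37)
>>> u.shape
(37, 7)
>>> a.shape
(37, 7)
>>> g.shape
(13, 13)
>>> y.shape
(13, 37)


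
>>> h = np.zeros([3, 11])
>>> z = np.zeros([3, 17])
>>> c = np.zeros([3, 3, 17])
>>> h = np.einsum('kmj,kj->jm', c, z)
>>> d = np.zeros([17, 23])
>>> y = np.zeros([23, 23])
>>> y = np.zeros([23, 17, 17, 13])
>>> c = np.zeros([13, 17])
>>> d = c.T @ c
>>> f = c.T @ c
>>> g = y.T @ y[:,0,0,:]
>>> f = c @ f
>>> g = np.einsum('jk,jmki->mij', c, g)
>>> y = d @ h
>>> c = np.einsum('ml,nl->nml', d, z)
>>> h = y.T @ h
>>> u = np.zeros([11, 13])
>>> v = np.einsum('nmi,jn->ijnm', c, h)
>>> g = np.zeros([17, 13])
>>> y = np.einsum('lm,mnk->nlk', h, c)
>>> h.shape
(3, 3)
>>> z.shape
(3, 17)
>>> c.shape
(3, 17, 17)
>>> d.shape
(17, 17)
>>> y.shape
(17, 3, 17)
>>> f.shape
(13, 17)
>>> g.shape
(17, 13)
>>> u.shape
(11, 13)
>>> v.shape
(17, 3, 3, 17)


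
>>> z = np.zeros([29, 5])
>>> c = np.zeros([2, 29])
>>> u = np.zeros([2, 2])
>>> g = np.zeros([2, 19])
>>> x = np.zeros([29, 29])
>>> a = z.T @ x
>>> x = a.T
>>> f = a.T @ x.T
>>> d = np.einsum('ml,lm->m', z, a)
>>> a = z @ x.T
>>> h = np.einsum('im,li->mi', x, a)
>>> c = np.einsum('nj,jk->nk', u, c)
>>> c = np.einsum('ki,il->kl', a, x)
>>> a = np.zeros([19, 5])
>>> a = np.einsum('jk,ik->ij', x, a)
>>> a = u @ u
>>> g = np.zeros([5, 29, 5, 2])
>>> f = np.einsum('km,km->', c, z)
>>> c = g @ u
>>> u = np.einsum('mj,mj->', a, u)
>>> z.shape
(29, 5)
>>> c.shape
(5, 29, 5, 2)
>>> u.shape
()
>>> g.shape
(5, 29, 5, 2)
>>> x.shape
(29, 5)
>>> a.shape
(2, 2)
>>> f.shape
()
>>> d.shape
(29,)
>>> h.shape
(5, 29)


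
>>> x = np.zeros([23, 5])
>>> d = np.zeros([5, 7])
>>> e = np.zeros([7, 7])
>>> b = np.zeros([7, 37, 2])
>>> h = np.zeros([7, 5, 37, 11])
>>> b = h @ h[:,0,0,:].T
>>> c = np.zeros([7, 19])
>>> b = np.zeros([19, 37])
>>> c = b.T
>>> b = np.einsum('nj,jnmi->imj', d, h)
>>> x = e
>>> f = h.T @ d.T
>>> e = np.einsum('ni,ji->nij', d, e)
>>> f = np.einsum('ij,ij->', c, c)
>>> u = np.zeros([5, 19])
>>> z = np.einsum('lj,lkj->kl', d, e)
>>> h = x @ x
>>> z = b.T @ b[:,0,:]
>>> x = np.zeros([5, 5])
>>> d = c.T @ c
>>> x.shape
(5, 5)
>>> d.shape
(19, 19)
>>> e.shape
(5, 7, 7)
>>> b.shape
(11, 37, 7)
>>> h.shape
(7, 7)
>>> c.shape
(37, 19)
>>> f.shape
()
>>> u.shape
(5, 19)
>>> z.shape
(7, 37, 7)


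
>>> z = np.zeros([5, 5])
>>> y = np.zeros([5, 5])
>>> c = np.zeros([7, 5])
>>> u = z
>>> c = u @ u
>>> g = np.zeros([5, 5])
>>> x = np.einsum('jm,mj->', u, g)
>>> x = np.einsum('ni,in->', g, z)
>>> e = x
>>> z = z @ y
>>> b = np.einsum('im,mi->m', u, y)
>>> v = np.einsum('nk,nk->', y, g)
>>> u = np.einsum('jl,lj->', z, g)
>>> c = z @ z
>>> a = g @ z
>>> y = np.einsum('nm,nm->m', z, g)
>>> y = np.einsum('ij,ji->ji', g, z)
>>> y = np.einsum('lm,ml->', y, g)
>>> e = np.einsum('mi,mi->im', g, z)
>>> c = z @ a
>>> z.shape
(5, 5)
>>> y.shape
()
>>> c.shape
(5, 5)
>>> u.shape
()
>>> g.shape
(5, 5)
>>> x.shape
()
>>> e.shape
(5, 5)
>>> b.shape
(5,)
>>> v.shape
()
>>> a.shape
(5, 5)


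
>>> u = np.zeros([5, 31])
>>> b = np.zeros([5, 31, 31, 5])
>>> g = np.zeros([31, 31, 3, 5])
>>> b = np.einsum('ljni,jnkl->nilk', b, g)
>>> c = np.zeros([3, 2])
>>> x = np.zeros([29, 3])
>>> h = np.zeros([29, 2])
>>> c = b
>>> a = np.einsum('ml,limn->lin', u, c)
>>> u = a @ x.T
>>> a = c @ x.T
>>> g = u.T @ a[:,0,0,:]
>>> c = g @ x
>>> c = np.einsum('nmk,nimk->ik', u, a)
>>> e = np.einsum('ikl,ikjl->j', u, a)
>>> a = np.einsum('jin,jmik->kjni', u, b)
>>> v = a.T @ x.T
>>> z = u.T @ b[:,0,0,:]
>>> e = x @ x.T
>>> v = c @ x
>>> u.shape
(31, 5, 29)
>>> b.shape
(31, 5, 5, 3)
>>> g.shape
(29, 5, 29)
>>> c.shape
(5, 29)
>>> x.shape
(29, 3)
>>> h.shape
(29, 2)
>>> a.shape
(3, 31, 29, 5)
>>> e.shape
(29, 29)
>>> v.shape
(5, 3)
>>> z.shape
(29, 5, 3)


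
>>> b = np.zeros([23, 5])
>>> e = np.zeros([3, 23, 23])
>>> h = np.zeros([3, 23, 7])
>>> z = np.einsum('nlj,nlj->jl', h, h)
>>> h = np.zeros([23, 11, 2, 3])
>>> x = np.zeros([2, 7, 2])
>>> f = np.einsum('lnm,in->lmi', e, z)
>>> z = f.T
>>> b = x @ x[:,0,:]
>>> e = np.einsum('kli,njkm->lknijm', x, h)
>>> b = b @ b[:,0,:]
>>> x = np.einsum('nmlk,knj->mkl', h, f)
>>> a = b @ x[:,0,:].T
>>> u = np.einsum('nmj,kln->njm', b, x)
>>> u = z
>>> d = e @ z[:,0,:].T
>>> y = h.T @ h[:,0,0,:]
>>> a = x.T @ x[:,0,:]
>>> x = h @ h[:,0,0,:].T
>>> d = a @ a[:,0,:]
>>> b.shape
(2, 7, 2)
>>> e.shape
(7, 2, 23, 2, 11, 3)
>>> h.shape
(23, 11, 2, 3)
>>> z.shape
(7, 23, 3)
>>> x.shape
(23, 11, 2, 23)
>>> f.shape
(3, 23, 7)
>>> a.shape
(2, 3, 2)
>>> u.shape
(7, 23, 3)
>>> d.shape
(2, 3, 2)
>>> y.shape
(3, 2, 11, 3)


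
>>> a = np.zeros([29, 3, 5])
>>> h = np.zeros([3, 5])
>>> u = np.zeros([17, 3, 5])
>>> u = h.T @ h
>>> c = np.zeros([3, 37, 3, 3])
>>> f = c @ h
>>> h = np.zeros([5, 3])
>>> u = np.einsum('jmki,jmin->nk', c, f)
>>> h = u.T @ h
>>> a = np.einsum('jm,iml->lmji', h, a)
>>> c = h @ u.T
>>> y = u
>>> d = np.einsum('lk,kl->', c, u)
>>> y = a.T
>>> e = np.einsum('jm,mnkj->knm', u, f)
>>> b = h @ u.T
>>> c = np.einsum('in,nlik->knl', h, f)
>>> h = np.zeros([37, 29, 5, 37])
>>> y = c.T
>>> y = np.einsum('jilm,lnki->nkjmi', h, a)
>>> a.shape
(5, 3, 3, 29)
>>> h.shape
(37, 29, 5, 37)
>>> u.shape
(5, 3)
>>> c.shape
(5, 3, 37)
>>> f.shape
(3, 37, 3, 5)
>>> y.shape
(3, 3, 37, 37, 29)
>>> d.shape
()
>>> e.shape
(3, 37, 3)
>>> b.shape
(3, 5)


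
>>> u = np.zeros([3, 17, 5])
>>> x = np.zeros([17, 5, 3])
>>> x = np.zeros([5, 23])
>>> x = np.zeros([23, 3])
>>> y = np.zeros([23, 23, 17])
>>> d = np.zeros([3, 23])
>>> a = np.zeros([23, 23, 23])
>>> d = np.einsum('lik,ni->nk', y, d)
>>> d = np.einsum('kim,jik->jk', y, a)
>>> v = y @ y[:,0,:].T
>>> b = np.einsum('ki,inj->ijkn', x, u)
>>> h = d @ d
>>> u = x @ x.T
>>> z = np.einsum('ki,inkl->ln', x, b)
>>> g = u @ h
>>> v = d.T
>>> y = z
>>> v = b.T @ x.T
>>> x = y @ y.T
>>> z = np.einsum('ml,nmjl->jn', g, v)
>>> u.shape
(23, 23)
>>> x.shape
(17, 17)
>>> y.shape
(17, 5)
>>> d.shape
(23, 23)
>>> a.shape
(23, 23, 23)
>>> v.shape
(17, 23, 5, 23)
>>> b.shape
(3, 5, 23, 17)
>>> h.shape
(23, 23)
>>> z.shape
(5, 17)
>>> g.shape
(23, 23)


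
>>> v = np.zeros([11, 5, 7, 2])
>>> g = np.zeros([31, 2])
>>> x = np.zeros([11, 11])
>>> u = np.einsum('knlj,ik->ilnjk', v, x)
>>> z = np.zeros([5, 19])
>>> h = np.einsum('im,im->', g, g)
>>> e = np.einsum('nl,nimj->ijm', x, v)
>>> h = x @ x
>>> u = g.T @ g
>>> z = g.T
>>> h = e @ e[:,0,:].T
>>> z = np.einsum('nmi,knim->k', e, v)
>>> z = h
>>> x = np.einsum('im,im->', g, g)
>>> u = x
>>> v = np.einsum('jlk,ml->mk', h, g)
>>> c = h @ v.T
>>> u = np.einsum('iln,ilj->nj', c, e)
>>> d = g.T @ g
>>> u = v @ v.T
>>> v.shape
(31, 5)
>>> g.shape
(31, 2)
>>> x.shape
()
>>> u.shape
(31, 31)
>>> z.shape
(5, 2, 5)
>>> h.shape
(5, 2, 5)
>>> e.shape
(5, 2, 7)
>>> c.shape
(5, 2, 31)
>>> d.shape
(2, 2)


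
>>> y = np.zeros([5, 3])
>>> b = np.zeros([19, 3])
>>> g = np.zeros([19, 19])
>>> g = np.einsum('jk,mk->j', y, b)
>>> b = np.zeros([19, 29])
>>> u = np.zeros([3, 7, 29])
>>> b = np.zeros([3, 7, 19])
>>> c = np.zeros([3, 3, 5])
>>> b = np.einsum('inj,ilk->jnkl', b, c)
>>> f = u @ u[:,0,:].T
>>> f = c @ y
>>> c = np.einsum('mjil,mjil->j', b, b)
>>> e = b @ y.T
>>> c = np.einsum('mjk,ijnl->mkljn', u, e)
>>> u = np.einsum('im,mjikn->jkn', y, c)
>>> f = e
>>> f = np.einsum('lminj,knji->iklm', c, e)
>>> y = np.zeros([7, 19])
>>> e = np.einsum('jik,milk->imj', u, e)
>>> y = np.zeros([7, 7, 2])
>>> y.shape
(7, 7, 2)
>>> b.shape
(19, 7, 5, 3)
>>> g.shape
(5,)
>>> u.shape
(29, 7, 5)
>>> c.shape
(3, 29, 5, 7, 5)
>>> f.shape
(5, 19, 3, 29)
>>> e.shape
(7, 19, 29)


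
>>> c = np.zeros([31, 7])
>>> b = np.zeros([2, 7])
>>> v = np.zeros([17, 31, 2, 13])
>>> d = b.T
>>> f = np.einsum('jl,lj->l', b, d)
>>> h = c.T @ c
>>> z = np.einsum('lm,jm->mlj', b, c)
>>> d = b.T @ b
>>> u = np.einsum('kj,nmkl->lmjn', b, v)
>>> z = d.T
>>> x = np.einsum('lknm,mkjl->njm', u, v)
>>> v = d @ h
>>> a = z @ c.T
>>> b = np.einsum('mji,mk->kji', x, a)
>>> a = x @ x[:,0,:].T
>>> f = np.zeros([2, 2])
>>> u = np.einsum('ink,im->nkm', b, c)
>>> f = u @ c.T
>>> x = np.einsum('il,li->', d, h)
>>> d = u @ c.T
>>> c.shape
(31, 7)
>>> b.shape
(31, 2, 17)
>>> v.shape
(7, 7)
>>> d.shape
(2, 17, 31)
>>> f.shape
(2, 17, 31)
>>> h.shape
(7, 7)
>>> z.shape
(7, 7)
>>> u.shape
(2, 17, 7)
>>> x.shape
()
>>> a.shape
(7, 2, 7)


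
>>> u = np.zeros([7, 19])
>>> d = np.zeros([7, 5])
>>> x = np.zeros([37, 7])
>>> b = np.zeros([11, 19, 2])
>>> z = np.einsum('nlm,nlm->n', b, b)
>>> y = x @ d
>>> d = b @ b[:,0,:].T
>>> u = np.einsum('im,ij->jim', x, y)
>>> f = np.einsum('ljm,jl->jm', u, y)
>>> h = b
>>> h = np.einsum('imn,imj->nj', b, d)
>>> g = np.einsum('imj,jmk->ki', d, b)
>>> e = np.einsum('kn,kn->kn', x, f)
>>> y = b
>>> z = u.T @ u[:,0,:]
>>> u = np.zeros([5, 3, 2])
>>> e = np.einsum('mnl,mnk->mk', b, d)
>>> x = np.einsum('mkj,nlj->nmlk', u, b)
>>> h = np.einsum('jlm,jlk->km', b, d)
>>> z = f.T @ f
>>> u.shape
(5, 3, 2)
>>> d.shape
(11, 19, 11)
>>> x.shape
(11, 5, 19, 3)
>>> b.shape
(11, 19, 2)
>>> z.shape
(7, 7)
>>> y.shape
(11, 19, 2)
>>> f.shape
(37, 7)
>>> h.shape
(11, 2)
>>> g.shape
(2, 11)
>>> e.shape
(11, 11)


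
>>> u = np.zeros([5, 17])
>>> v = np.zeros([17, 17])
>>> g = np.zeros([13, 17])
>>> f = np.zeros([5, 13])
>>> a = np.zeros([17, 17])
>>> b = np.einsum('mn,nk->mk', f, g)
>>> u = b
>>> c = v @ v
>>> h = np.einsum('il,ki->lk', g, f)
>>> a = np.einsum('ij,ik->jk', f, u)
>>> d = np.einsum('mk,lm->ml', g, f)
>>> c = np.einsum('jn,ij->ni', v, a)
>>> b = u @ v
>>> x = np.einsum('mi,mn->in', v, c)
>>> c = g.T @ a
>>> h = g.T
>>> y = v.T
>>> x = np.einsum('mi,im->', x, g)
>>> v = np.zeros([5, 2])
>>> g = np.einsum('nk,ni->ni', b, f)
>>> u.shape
(5, 17)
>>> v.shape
(5, 2)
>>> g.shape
(5, 13)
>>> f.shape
(5, 13)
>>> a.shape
(13, 17)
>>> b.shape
(5, 17)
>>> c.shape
(17, 17)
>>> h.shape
(17, 13)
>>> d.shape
(13, 5)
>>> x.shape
()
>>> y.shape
(17, 17)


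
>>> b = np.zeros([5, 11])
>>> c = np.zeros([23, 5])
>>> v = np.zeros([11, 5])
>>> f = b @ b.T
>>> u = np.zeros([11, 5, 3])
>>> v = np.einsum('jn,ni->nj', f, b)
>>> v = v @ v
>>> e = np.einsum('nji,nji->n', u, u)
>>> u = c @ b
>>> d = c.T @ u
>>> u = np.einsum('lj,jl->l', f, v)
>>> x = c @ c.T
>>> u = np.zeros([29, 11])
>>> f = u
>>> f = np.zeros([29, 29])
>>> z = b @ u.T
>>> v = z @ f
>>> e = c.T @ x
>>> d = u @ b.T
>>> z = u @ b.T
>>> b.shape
(5, 11)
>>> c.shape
(23, 5)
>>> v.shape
(5, 29)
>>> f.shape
(29, 29)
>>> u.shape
(29, 11)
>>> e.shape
(5, 23)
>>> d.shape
(29, 5)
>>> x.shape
(23, 23)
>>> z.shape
(29, 5)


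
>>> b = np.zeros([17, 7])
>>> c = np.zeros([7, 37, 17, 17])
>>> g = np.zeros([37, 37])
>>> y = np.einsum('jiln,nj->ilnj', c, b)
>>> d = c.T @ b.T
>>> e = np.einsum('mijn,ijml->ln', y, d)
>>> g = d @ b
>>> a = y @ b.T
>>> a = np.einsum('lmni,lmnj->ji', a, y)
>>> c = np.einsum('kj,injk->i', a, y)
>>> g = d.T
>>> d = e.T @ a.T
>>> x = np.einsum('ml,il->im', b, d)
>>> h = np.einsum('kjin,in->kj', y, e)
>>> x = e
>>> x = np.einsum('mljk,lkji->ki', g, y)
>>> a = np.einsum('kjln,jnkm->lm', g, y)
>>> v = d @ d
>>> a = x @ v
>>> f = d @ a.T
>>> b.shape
(17, 7)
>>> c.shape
(37,)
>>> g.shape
(17, 37, 17, 17)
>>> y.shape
(37, 17, 17, 7)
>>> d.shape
(7, 7)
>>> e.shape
(17, 7)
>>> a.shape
(17, 7)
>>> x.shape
(17, 7)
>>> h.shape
(37, 17)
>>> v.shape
(7, 7)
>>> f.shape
(7, 17)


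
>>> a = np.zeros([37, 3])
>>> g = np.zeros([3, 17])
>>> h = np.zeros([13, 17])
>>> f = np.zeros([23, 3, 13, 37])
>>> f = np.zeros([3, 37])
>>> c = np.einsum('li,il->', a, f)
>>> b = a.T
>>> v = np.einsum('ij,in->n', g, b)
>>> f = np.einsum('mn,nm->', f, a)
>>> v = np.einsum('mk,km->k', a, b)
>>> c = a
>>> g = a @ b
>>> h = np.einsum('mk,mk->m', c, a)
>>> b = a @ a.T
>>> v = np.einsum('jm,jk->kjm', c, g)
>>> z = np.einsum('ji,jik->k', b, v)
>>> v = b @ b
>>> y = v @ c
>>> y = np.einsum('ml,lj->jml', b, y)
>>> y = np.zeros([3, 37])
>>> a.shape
(37, 3)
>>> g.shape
(37, 37)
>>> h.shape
(37,)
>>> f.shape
()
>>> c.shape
(37, 3)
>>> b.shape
(37, 37)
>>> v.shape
(37, 37)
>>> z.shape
(3,)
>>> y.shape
(3, 37)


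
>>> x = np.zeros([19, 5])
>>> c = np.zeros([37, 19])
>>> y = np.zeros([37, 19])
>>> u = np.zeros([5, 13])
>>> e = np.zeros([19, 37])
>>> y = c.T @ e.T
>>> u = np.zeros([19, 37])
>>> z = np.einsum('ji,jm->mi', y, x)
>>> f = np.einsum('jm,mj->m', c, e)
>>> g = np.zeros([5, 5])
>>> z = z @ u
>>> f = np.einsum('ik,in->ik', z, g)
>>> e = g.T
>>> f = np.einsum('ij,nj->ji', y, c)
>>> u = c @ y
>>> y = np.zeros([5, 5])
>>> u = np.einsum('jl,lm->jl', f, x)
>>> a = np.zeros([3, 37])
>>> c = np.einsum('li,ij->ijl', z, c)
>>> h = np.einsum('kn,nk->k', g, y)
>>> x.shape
(19, 5)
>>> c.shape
(37, 19, 5)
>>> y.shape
(5, 5)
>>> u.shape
(19, 19)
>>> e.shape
(5, 5)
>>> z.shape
(5, 37)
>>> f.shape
(19, 19)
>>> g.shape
(5, 5)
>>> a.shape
(3, 37)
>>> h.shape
(5,)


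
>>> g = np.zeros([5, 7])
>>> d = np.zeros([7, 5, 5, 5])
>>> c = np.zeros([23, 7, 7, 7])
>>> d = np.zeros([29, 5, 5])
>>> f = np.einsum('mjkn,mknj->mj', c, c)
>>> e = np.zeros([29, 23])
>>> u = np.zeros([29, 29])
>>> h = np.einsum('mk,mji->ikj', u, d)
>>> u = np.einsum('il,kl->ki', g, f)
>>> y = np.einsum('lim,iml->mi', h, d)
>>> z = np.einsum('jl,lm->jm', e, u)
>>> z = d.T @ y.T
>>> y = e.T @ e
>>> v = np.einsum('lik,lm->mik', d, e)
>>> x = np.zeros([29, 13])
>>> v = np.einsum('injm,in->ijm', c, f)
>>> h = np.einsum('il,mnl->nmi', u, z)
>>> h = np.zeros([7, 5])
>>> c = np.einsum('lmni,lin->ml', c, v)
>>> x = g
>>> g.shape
(5, 7)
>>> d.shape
(29, 5, 5)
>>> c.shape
(7, 23)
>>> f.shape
(23, 7)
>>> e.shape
(29, 23)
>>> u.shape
(23, 5)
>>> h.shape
(7, 5)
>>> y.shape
(23, 23)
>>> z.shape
(5, 5, 5)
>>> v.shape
(23, 7, 7)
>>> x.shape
(5, 7)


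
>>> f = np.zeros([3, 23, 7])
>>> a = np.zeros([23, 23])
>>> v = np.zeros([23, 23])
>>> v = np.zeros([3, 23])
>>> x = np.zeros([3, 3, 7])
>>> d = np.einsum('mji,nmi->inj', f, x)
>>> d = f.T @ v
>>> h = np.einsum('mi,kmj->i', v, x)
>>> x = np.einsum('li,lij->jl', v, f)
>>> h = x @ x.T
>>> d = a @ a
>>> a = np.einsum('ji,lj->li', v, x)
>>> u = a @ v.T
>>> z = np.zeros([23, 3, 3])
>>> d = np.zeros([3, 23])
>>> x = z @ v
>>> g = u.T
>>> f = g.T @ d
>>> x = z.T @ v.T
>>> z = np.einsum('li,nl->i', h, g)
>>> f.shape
(7, 23)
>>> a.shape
(7, 23)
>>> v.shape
(3, 23)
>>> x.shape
(3, 3, 3)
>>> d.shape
(3, 23)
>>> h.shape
(7, 7)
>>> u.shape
(7, 3)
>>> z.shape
(7,)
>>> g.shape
(3, 7)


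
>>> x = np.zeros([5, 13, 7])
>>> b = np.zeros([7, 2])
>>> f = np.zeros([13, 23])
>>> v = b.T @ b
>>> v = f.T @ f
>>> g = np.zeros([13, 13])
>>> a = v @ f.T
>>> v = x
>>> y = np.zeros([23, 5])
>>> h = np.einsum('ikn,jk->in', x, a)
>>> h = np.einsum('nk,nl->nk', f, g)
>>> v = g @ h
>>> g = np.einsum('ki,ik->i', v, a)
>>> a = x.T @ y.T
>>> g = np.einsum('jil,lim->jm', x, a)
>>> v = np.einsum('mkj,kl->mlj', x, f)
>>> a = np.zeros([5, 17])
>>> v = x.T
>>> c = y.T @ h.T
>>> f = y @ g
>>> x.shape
(5, 13, 7)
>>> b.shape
(7, 2)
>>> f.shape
(23, 23)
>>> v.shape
(7, 13, 5)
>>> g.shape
(5, 23)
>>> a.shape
(5, 17)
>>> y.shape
(23, 5)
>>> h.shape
(13, 23)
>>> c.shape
(5, 13)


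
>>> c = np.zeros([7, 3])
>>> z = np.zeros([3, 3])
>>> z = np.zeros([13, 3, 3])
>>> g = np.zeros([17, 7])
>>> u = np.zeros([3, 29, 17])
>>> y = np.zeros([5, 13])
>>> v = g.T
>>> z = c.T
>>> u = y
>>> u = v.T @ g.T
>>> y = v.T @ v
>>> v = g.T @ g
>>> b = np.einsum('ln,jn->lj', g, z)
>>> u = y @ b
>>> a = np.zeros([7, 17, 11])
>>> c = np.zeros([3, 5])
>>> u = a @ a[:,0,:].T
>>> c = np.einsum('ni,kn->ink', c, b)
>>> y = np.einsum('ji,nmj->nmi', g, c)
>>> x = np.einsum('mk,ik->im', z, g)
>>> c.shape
(5, 3, 17)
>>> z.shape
(3, 7)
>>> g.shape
(17, 7)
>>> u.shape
(7, 17, 7)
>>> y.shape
(5, 3, 7)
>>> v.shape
(7, 7)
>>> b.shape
(17, 3)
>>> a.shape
(7, 17, 11)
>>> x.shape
(17, 3)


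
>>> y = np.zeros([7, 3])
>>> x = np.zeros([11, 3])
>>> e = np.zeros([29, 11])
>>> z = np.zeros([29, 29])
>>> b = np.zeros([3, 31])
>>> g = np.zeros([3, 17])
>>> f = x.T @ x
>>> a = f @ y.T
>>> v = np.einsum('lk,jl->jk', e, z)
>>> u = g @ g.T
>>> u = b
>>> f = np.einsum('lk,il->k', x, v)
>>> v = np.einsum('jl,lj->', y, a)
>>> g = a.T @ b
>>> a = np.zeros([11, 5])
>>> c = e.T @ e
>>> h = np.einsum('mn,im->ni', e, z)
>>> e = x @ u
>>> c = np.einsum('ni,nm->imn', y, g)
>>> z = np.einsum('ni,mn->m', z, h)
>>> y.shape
(7, 3)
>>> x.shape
(11, 3)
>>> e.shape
(11, 31)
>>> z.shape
(11,)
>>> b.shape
(3, 31)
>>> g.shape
(7, 31)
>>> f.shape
(3,)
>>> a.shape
(11, 5)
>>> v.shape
()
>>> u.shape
(3, 31)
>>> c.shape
(3, 31, 7)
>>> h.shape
(11, 29)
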